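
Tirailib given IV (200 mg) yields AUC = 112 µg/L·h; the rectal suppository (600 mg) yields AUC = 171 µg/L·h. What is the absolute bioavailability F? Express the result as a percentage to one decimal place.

F = 50.9%

F = (AUC_ev / D_ev) / (AUC_iv / D_iv)
  = (171/600) / (112/200)
  = 0.285 / 0.56 = 0.5089
  = 50.89%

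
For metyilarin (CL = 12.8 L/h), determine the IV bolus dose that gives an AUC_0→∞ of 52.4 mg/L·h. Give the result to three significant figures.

Dose_iv = CL × AUC_0→∞
     = 12.8 × 52.4 = 670.72 mg

Dose = 671 mg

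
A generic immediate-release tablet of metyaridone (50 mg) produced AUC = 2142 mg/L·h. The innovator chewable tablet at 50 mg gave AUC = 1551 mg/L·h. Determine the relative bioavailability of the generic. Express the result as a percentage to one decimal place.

F_rel = (AUC_test/D_test) / (AUC_ref/D_ref)
      = (2142/50) / (1551/50)
      = 42.84 / 31.02 = 1.3810 = 138.10%

F_rel = 138.1%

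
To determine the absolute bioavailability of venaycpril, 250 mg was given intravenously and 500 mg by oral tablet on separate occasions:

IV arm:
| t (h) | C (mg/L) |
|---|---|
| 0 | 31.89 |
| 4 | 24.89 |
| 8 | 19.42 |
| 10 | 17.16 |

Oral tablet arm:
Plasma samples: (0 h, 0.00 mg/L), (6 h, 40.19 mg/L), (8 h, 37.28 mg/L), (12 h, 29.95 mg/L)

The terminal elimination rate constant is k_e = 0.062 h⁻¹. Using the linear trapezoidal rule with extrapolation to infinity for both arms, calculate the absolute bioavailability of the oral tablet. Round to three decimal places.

Trapezoidal AUC_0→10 (IV):
  [0→4]: (31.89+24.89)/2 × 4 = 113.56
  [4→8]: (24.89+19.42)/2 × 4 = 88.62
  [8→10]: (19.42+17.16)/2 × 2 = 36.58
  Sum = 238.76 mg/L·h
IV tail: 17.16/0.062 = 276.774; AUC_iv,0→∞ = 238.76 + 276.774 = 515.534 mg/L·h
Trapezoidal AUC_0→12 (oral tablet):
  [0→6]: (0.00+40.19)/2 × 6 = 120.57
  [6→8]: (40.19+37.28)/2 × 2 = 77.47
  [8→12]: (37.28+29.95)/2 × 4 = 134.46
  Sum = 332.5 mg/L·h
oral tablet tail: 29.95/0.062 = 483.065; AUC_ev,0→∞ = 332.5 + 483.065 = 815.565 mg/L·h
F = (AUC_ev/D_ev)/(AUC_iv/D_iv) = (815.565/500)/(515.534/250) = 1.63113/2.062136 = 0.7910

F = 0.791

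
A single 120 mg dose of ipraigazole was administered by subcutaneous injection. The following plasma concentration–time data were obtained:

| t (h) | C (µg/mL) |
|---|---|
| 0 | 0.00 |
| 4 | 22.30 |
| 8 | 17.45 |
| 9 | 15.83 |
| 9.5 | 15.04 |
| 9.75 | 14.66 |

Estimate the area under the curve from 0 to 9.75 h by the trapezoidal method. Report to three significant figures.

Trapezoidal AUC_0→9.75:
  [0→4]: (0.00+22.30)/2 × 4 = 44.6
  [4→8]: (22.30+17.45)/2 × 4 = 79.5
  [8→9]: (17.45+15.83)/2 × 1 = 16.64
  [9→9.5]: (15.83+15.04)/2 × 0.5 = 7.7175
  [9.5→9.75]: (15.04+14.66)/2 × 0.25 = 3.7125
  Sum = 152.17 µg/mL·h

AUC = 152 µg/mL·h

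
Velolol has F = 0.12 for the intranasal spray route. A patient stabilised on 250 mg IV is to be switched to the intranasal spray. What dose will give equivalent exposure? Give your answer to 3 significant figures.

D_intranasal = 2080 mg

For equal systemic exposure: F × D_ev = D_iv
D_ev = D_iv / F = 250 / 0.12 = 2083.33 mg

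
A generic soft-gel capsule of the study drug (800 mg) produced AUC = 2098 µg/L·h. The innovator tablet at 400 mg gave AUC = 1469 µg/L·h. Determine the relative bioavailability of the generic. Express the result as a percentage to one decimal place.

F_rel = (AUC_test/D_test) / (AUC_ref/D_ref)
      = (2098/800) / (1469/400)
      = 2.6225 / 3.6725 = 0.7141 = 71.41%

F_rel = 71.4%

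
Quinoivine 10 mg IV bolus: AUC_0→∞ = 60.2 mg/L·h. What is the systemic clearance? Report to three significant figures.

CL = 0.166 L/h

CL = Dose_iv / AUC_0→∞
   = 10 / 60.2 = 0.166113 L/h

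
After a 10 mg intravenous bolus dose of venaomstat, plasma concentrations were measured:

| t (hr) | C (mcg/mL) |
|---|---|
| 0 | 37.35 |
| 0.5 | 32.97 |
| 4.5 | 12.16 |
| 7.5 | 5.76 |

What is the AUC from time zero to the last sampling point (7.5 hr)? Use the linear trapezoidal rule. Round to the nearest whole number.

Trapezoidal AUC_0→7.5:
  [0→0.5]: (37.35+32.97)/2 × 0.5 = 17.58
  [0.5→4.5]: (32.97+12.16)/2 × 4 = 90.26
  [4.5→7.5]: (12.16+5.76)/2 × 3 = 26.88
  Sum = 134.72 mcg/mL·hr

AUC = 135 mcg/mL·hr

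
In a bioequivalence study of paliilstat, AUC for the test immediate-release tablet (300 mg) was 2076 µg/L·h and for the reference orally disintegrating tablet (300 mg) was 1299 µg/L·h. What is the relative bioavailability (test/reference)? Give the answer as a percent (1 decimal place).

F_rel = (AUC_test/D_test) / (AUC_ref/D_ref)
      = (2076/300) / (1299/300)
      = 6.92 / 4.33 = 1.5982 = 159.82%

F_rel = 159.8%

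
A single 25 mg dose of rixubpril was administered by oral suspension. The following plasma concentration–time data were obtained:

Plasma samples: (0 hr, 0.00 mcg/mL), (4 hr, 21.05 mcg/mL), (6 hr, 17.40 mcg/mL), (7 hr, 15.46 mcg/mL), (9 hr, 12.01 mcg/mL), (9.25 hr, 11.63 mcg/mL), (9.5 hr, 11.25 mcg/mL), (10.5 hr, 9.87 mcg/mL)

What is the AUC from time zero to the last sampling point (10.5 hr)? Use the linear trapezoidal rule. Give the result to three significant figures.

Trapezoidal AUC_0→10.5:
  [0→4]: (0.00+21.05)/2 × 4 = 42.1
  [4→6]: (21.05+17.40)/2 × 2 = 38.45
  [6→7]: (17.40+15.46)/2 × 1 = 16.43
  [7→9]: (15.46+12.01)/2 × 2 = 27.47
  [9→9.25]: (12.01+11.63)/2 × 0.25 = 2.955
  [9.25→9.5]: (11.63+11.25)/2 × 0.25 = 2.86
  [9.5→10.5]: (11.25+9.87)/2 × 1 = 10.56
  Sum = 140.825 mcg/mL·hr

AUC = 141 mcg/mL·hr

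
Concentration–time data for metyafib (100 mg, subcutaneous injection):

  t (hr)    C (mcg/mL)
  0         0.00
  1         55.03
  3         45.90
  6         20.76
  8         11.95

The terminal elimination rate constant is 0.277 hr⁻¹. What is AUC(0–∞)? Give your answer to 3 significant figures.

Trapezoidal AUC_0→8:
  [0→1]: (0.00+55.03)/2 × 1 = 27.515
  [1→3]: (55.03+45.90)/2 × 2 = 100.93
  [3→6]: (45.90+20.76)/2 × 3 = 99.99
  [6→8]: (20.76+11.95)/2 × 2 = 32.71
  Sum = 261.145 mcg/mL·hr
Extrapolated tail: C_last / k_e = 11.95 / 0.277 = 43.141
AUC_0→∞ = 261.145 + 43.141 = 304.286 mcg/mL·hr

AUC = 304 mcg/mL·hr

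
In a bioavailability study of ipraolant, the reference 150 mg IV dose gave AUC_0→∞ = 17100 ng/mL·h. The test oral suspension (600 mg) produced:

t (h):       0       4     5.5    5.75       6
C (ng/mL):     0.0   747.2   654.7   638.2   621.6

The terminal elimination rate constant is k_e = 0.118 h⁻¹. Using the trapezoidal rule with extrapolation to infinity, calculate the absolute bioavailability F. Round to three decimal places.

F = 0.119

Trapezoidal AUC_0→6 (oral suspension):
  [0→4]: (0.0+747.2)/2 × 4 = 1494.4
  [4→5.5]: (747.2+654.7)/2 × 1.5 = 1051.425
  [5.5→5.75]: (654.7+638.2)/2 × 0.25 = 161.6125
  [5.75→6]: (638.2+621.6)/2 × 0.25 = 157.475
  Sum = 2864.9125 ng/mL·h
Tail: C_last/k_e = 621.6/0.118 = 5267.797
AUC_0→∞ (oral suspension) = 2864.9125 + 5267.797 = 8132.7095 ng/mL·h
F = (AUC_ev/D_ev)/(AUC_iv/D_iv) = (8132.7095/600)/(17100/150) = 13.5545/114 = 0.1189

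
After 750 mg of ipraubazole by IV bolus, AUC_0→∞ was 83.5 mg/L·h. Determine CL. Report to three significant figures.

CL = Dose_iv / AUC_0→∞
   = 750 / 83.5 = 8.98204 L/h

CL = 8.98 L/h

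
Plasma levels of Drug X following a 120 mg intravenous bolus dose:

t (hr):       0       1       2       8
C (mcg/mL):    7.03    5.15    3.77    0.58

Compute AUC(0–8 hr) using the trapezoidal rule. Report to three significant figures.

Trapezoidal AUC_0→8:
  [0→1]: (7.03+5.15)/2 × 1 = 6.09
  [1→2]: (5.15+3.77)/2 × 1 = 4.46
  [2→8]: (3.77+0.58)/2 × 6 = 13.05
  Sum = 23.6 mcg/mL·hr

AUC = 23.6 mcg/mL·hr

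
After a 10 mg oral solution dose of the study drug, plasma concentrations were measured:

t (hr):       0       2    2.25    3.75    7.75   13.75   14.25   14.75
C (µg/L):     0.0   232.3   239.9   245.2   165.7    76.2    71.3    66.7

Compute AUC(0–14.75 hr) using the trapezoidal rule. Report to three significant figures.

Trapezoidal AUC_0→14.75:
  [0→2]: (0.0+232.3)/2 × 2 = 232.3
  [2→2.25]: (232.3+239.9)/2 × 0.25 = 59.025
  [2.25→3.75]: (239.9+245.2)/2 × 1.5 = 363.825
  [3.75→7.75]: (245.2+165.7)/2 × 4 = 821.8
  [7.75→13.75]: (165.7+76.2)/2 × 6 = 725.7
  [13.75→14.25]: (76.2+71.3)/2 × 0.5 = 36.875
  [14.25→14.75]: (71.3+66.7)/2 × 0.5 = 34.5
  Sum = 2274.025 µg/L·hr

AUC = 2270 µg/L·hr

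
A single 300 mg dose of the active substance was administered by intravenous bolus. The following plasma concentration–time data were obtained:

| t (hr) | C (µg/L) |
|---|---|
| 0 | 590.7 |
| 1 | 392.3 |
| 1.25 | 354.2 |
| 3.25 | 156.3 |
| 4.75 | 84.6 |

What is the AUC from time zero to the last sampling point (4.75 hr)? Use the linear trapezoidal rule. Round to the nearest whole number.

Trapezoidal AUC_0→4.75:
  [0→1]: (590.7+392.3)/2 × 1 = 491.5
  [1→1.25]: (392.3+354.2)/2 × 0.25 = 93.3125
  [1.25→3.25]: (354.2+156.3)/2 × 2 = 510.5
  [3.25→4.75]: (156.3+84.6)/2 × 1.5 = 180.675
  Sum = 1275.9875 µg/L·hr

AUC = 1276 µg/L·hr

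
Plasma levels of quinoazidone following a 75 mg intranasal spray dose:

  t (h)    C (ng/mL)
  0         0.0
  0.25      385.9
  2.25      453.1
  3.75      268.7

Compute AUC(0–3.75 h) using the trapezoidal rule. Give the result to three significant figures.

Trapezoidal AUC_0→3.75:
  [0→0.25]: (0.0+385.9)/2 × 0.25 = 48.2375
  [0.25→2.25]: (385.9+453.1)/2 × 2 = 839.0
  [2.25→3.75]: (453.1+268.7)/2 × 1.5 = 541.35
  Sum = 1428.5875 ng/mL·h

AUC = 1430 ng/mL·h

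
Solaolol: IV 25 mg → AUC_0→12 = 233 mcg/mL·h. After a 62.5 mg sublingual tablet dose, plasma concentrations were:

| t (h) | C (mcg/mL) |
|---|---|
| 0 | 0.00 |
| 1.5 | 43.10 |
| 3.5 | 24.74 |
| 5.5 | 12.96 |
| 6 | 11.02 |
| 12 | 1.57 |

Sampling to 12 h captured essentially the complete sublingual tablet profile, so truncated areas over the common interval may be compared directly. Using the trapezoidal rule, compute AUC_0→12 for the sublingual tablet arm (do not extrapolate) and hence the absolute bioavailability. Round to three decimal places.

Trapezoidal AUC_0→12 (sublingual tablet):
  [0→1.5]: (0.00+43.10)/2 × 1.5 = 32.325
  [1.5→3.5]: (43.10+24.74)/2 × 2 = 67.84
  [3.5→5.5]: (24.74+12.96)/2 × 2 = 37.7
  [5.5→6]: (12.96+11.02)/2 × 0.5 = 5.995
  [6→12]: (11.02+1.57)/2 × 6 = 37.77
  Sum = 181.63 mcg/mL·h
F = (AUC_ev/D_ev)/(AUC_iv/D_iv) = (181.63/62.5)/(233/25) = 2.90608/9.32 = 0.3118

F = 0.312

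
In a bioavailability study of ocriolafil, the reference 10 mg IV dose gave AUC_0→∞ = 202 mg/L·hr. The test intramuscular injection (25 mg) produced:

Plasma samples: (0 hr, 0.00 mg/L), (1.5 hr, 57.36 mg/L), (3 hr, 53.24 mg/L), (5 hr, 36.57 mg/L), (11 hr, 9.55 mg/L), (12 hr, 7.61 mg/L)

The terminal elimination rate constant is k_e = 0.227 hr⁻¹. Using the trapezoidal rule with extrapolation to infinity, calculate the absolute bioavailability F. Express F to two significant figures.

Trapezoidal AUC_0→12 (intramuscular injection):
  [0→1.5]: (0.00+57.36)/2 × 1.5 = 43.02
  [1.5→3]: (57.36+53.24)/2 × 1.5 = 82.95
  [3→5]: (53.24+36.57)/2 × 2 = 89.81
  [5→11]: (36.57+9.55)/2 × 6 = 138.36
  [11→12]: (9.55+7.61)/2 × 1 = 8.58
  Sum = 362.72 mg/L·hr
Tail: C_last/k_e = 7.61/0.227 = 33.524
AUC_0→∞ (intramuscular injection) = 362.72 + 33.524 = 396.244 mg/L·hr
F = (AUC_ev/D_ev)/(AUC_iv/D_iv) = (396.244/25)/(202/10) = 15.84976/20.2 = 0.7846

F = 0.78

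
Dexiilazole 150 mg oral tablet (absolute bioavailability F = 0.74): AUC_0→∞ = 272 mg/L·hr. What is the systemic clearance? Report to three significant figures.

CL = F × Dose / AUC_0→∞
   = 0.74 × 150 / 272 = 0.408088 L/hr

CL = 0.408 L/hr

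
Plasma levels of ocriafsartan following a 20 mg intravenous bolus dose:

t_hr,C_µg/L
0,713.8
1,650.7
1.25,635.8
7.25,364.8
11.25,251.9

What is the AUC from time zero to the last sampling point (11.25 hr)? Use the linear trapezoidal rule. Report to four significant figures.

AUC = 5078 µg/L·hr

Trapezoidal AUC_0→11.25:
  [0→1]: (713.8+650.7)/2 × 1 = 682.25
  [1→1.25]: (650.7+635.8)/2 × 0.25 = 160.8125
  [1.25→7.25]: (635.8+364.8)/2 × 6 = 3001.8
  [7.25→11.25]: (364.8+251.9)/2 × 4 = 1233.4
  Sum = 5078.2625 µg/L·hr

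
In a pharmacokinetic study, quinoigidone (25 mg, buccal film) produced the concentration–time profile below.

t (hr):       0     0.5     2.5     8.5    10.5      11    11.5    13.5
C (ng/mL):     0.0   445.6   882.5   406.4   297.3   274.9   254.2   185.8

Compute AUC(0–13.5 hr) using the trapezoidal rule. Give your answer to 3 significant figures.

AUC = 6730 ng/mL·hr

Trapezoidal AUC_0→13.5:
  [0→0.5]: (0.0+445.6)/2 × 0.5 = 111.4
  [0.5→2.5]: (445.6+882.5)/2 × 2 = 1328.1
  [2.5→8.5]: (882.5+406.4)/2 × 6 = 3866.7
  [8.5→10.5]: (406.4+297.3)/2 × 2 = 703.7
  [10.5→11]: (297.3+274.9)/2 × 0.5 = 143.05
  [11→11.5]: (274.9+254.2)/2 × 0.5 = 132.275
  [11.5→13.5]: (254.2+185.8)/2 × 2 = 440.0
  Sum = 6725.225 ng/mL·hr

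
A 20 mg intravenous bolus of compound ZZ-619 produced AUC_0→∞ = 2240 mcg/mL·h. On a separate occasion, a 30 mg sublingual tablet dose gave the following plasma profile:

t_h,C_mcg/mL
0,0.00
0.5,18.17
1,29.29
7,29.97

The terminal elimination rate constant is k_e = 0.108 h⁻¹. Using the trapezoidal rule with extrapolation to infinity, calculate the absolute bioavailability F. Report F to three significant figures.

Trapezoidal AUC_0→7 (sublingual tablet):
  [0→0.5]: (0.00+18.17)/2 × 0.5 = 4.5425
  [0.5→1]: (18.17+29.29)/2 × 0.5 = 11.865
  [1→7]: (29.29+29.97)/2 × 6 = 177.78
  Sum = 194.1875 mcg/mL·h
Tail: C_last/k_e = 29.97/0.108 = 277.500
AUC_0→∞ (sublingual tablet) = 194.1875 + 277.500 = 471.6875 mcg/mL·h
F = (AUC_ev/D_ev)/(AUC_iv/D_iv) = (471.6875/30)/(2240/20) = 15.7229/112 = 0.1404

F = 0.140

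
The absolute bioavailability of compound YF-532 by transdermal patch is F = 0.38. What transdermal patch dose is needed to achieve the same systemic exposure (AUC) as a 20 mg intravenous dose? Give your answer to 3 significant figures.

For equal systemic exposure: F × D_ev = D_iv
D_ev = D_iv / F = 20 / 0.38 = 52.6316 mg

D_transdermal = 52.6 mg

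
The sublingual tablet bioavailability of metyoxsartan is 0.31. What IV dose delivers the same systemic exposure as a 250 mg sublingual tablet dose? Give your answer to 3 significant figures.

D_iv = 77.5 mg

Systemic exposure from an extravascular dose = F × D_ev, so the equivalent IV dose is F × D_ev.
D_iv = F × D_ev = 0.31 × 250 = 77.5 mg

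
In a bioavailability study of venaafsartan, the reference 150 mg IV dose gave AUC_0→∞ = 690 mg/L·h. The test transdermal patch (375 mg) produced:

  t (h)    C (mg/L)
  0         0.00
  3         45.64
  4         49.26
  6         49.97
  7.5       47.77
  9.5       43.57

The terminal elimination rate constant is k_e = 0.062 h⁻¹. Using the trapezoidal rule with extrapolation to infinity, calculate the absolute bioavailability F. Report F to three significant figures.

F = 0.628

Trapezoidal AUC_0→9.5 (transdermal patch):
  [0→3]: (0.00+45.64)/2 × 3 = 68.46
  [3→4]: (45.64+49.26)/2 × 1 = 47.45
  [4→6]: (49.26+49.97)/2 × 2 = 99.23
  [6→7.5]: (49.97+47.77)/2 × 1.5 = 73.305
  [7.5→9.5]: (47.77+43.57)/2 × 2 = 91.34
  Sum = 379.785 mg/L·h
Tail: C_last/k_e = 43.57/0.062 = 702.742
AUC_0→∞ (transdermal patch) = 379.785 + 702.742 = 1082.527 mg/L·h
F = (AUC_ev/D_ev)/(AUC_iv/D_iv) = (1082.527/375)/(690/150) = 2.88674/4.6 = 0.6276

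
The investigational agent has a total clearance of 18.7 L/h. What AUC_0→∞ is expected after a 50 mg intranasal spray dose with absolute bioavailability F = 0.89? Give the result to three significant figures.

AUC_0→∞ = F × Dose / CL
        = 0.89 × 50 / 18.7 = 2.37968 mg/L·h

AUC = 2.38 mg/L·h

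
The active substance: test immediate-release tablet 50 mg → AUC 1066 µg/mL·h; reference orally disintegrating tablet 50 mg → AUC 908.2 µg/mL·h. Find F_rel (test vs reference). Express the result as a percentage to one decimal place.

F_rel = (AUC_test/D_test) / (AUC_ref/D_ref)
      = (1066/50) / (908.2/50)
      = 21.32 / 18.164 = 1.1738 = 117.38%

F_rel = 117.4%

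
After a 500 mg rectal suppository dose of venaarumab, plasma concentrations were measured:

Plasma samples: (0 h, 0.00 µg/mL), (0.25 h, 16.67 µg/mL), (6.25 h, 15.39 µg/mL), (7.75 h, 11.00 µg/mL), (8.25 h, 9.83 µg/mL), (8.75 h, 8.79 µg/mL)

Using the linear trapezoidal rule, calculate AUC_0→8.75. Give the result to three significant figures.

AUC = 128 µg/mL·h

Trapezoidal AUC_0→8.75:
  [0→0.25]: (0.00+16.67)/2 × 0.25 = 2.08375
  [0.25→6.25]: (16.67+15.39)/2 × 6 = 96.18
  [6.25→7.75]: (15.39+11.00)/2 × 1.5 = 19.7925
  [7.75→8.25]: (11.00+9.83)/2 × 0.5 = 5.2075
  [8.25→8.75]: (9.83+8.79)/2 × 0.5 = 4.655
  Sum = 127.91875 µg/mL·h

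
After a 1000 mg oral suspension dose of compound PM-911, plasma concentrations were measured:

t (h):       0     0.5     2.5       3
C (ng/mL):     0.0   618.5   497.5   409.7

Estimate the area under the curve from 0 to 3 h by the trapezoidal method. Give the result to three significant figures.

AUC = 1500 ng/mL·h

Trapezoidal AUC_0→3:
  [0→0.5]: (0.0+618.5)/2 × 0.5 = 154.625
  [0.5→2.5]: (618.5+497.5)/2 × 2 = 1116.0
  [2.5→3]: (497.5+409.7)/2 × 0.5 = 226.8
  Sum = 1497.425 ng/mL·h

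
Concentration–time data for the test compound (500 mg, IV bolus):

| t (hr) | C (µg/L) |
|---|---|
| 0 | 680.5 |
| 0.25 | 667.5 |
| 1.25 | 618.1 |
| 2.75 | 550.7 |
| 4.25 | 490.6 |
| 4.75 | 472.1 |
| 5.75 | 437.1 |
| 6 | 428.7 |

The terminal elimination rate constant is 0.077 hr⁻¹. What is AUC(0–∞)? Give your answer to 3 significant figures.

AUC = 8840 µg/L·hr

Trapezoidal AUC_0→6:
  [0→0.25]: (680.5+667.5)/2 × 0.25 = 168.5
  [0.25→1.25]: (667.5+618.1)/2 × 1 = 642.8
  [1.25→2.75]: (618.1+550.7)/2 × 1.5 = 876.6
  [2.75→4.25]: (550.7+490.6)/2 × 1.5 = 780.975
  [4.25→4.75]: (490.6+472.1)/2 × 0.5 = 240.675
  [4.75→5.75]: (472.1+437.1)/2 × 1 = 454.6
  [5.75→6]: (437.1+428.7)/2 × 0.25 = 108.225
  Sum = 3272.375 µg/L·hr
Extrapolated tail: C_last / k_e = 428.7 / 0.077 = 5567.532
AUC_0→∞ = 3272.375 + 5567.532 = 8839.907 µg/L·hr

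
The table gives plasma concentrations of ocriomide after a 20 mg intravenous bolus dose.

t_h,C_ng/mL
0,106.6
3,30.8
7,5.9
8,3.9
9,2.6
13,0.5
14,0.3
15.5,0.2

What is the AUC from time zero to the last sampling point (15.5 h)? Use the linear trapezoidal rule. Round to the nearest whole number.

AUC = 295 ng/mL·h

Trapezoidal AUC_0→15.5:
  [0→3]: (106.6+30.8)/2 × 3 = 206.1
  [3→7]: (30.8+5.9)/2 × 4 = 73.4
  [7→8]: (5.9+3.9)/2 × 1 = 4.9
  [8→9]: (3.9+2.6)/2 × 1 = 3.25
  [9→13]: (2.6+0.5)/2 × 4 = 6.2
  [13→14]: (0.5+0.3)/2 × 1 = 0.4
  [14→15.5]: (0.3+0.2)/2 × 1.5 = 0.375
  Sum = 294.625 ng/mL·h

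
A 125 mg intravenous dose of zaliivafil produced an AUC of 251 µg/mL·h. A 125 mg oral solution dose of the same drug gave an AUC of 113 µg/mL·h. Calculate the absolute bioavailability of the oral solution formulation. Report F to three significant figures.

F = 0.450

F = (AUC_ev / D_ev) / (AUC_iv / D_iv)
  = (113/125) / (251/125)
  = 0.904 / 2.008 = 0.4502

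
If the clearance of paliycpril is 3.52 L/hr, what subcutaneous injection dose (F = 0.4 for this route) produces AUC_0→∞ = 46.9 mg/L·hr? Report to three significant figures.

Dose = CL × AUC_0→∞ / F
     = 3.52 × 46.9 / 0.4 = 412.72 mg

Dose = 413 mg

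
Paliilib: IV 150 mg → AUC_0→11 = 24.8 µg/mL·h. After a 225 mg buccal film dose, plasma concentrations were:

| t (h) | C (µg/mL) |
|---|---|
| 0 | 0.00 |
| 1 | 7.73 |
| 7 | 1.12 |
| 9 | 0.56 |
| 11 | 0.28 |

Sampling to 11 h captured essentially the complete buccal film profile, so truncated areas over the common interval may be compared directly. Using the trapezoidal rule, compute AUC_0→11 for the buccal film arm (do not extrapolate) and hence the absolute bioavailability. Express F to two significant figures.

Trapezoidal AUC_0→11 (buccal film):
  [0→1]: (0.00+7.73)/2 × 1 = 3.865
  [1→7]: (7.73+1.12)/2 × 6 = 26.55
  [7→9]: (1.12+0.56)/2 × 2 = 1.68
  [9→11]: (0.56+0.28)/2 × 2 = 0.84
  Sum = 32.935 µg/mL·h
F = (AUC_ev/D_ev)/(AUC_iv/D_iv) = (32.935/225)/(24.8/150) = 0.146378/0.165333 = 0.8854

F = 0.89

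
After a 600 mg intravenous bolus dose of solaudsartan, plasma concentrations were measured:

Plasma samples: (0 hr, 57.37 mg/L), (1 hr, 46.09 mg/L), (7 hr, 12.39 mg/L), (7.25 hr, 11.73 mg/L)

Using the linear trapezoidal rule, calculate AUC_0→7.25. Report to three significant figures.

AUC = 230 mg/L·hr

Trapezoidal AUC_0→7.25:
  [0→1]: (57.37+46.09)/2 × 1 = 51.73
  [1→7]: (46.09+12.39)/2 × 6 = 175.44
  [7→7.25]: (12.39+11.73)/2 × 0.25 = 3.015
  Sum = 230.185 mg/L·hr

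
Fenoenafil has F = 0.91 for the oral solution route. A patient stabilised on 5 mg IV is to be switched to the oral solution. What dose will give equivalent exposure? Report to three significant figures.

For equal systemic exposure: F × D_ev = D_iv
D_ev = D_iv / F = 5 / 0.91 = 5.49451 mg

D_oral = 5.49 mg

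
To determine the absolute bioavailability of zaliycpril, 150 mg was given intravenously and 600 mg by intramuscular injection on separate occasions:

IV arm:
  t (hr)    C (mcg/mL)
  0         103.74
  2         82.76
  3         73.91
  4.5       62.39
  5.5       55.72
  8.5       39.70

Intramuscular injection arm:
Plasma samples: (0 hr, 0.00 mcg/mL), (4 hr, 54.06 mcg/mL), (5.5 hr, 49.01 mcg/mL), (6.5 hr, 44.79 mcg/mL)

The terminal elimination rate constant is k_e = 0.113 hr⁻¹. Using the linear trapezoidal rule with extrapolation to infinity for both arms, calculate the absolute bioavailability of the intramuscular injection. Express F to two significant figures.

Trapezoidal AUC_0→8.5 (IV):
  [0→2]: (103.74+82.76)/2 × 2 = 186.5
  [2→3]: (82.76+73.91)/2 × 1 = 78.335
  [3→4.5]: (73.91+62.39)/2 × 1.5 = 102.225
  [4.5→5.5]: (62.39+55.72)/2 × 1 = 59.055
  [5.5→8.5]: (55.72+39.70)/2 × 3 = 143.13
  Sum = 569.245 mcg/mL·hr
IV tail: 39.70/0.113 = 351.327; AUC_iv,0→∞ = 569.245 + 351.327 = 920.572 mcg/mL·hr
Trapezoidal AUC_0→6.5 (intramuscular injection):
  [0→4]: (0.00+54.06)/2 × 4 = 108.12
  [4→5.5]: (54.06+49.01)/2 × 1.5 = 77.3025
  [5.5→6.5]: (49.01+44.79)/2 × 1 = 46.9
  Sum = 232.3225 mcg/mL·hr
intramuscular injection tail: 44.79/0.113 = 396.372; AUC_ev,0→∞ = 232.3225 + 396.372 = 628.6945 mcg/mL·hr
F = (AUC_ev/D_ev)/(AUC_iv/D_iv) = (628.6945/600)/(920.572/150) = 1.04782/6.13715 = 0.1707

F = 0.17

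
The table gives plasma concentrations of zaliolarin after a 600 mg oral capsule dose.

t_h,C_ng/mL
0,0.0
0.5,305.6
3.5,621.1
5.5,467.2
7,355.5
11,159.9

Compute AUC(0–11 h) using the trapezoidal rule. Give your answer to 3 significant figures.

Trapezoidal AUC_0→11:
  [0→0.5]: (0.0+305.6)/2 × 0.5 = 76.4
  [0.5→3.5]: (305.6+621.1)/2 × 3 = 1390.05
  [3.5→5.5]: (621.1+467.2)/2 × 2 = 1088.3
  [5.5→7]: (467.2+355.5)/2 × 1.5 = 617.025
  [7→11]: (355.5+159.9)/2 × 4 = 1030.8
  Sum = 4202.575 ng/mL·h

AUC = 4200 ng/mL·h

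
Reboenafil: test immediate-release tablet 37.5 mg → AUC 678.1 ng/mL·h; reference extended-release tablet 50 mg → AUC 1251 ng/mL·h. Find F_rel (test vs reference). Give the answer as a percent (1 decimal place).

F_rel = (AUC_test/D_test) / (AUC_ref/D_ref)
      = (678.1/37.5) / (1251/50)
      = 18.0827 / 25.02 = 0.7227 = 72.27%

F_rel = 72.3%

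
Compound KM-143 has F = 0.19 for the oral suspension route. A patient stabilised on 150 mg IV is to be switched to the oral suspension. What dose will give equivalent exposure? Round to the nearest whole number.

D_oral = 789 mg

For equal systemic exposure: F × D_ev = D_iv
D_ev = D_iv / F = 150 / 0.19 = 789.474 mg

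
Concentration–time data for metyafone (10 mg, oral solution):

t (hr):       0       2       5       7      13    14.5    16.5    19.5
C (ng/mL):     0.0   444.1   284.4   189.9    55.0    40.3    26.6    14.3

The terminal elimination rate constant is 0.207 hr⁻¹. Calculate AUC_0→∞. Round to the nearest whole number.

AUC = 3015 ng/mL·hr

Trapezoidal AUC_0→19.5:
  [0→2]: (0.0+444.1)/2 × 2 = 444.1
  [2→5]: (444.1+284.4)/2 × 3 = 1092.75
  [5→7]: (284.4+189.9)/2 × 2 = 474.3
  [7→13]: (189.9+55.0)/2 × 6 = 734.7
  [13→14.5]: (55.0+40.3)/2 × 1.5 = 71.475
  [14.5→16.5]: (40.3+26.6)/2 × 2 = 66.9
  [16.5→19.5]: (26.6+14.3)/2 × 3 = 61.35
  Sum = 2945.575 ng/mL·hr
Extrapolated tail: C_last / k_e = 14.3 / 0.207 = 69.082
AUC_0→∞ = 2945.575 + 69.082 = 3014.657 ng/mL·hr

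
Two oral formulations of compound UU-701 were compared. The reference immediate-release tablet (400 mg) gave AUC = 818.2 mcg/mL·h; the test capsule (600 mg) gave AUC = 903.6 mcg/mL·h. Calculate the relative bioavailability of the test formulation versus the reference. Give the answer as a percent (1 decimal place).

F_rel = 73.6%

F_rel = (AUC_test/D_test) / (AUC_ref/D_ref)
      = (903.6/600) / (818.2/400)
      = 1.506 / 2.0455 = 0.7363 = 73.63%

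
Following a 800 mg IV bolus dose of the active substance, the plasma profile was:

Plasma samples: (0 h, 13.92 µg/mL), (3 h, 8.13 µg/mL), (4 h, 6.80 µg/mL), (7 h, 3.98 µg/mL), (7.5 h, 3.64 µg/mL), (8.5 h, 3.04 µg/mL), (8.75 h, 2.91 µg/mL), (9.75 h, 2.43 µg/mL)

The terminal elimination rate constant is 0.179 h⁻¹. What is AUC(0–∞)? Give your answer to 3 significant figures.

Trapezoidal AUC_0→9.75:
  [0→3]: (13.92+8.13)/2 × 3 = 33.075
  [3→4]: (8.13+6.80)/2 × 1 = 7.465
  [4→7]: (6.80+3.98)/2 × 3 = 16.17
  [7→7.5]: (3.98+3.64)/2 × 0.5 = 1.905
  [7.5→8.5]: (3.64+3.04)/2 × 1 = 3.34
  [8.5→8.75]: (3.04+2.91)/2 × 0.25 = 0.74375
  [8.75→9.75]: (2.91+2.43)/2 × 1 = 2.67
  Sum = 65.36875 µg/mL·h
Extrapolated tail: C_last / k_e = 2.43 / 0.179 = 13.575
AUC_0→∞ = 65.36875 + 13.575 = 78.94375 µg/mL·h

AUC = 78.9 µg/mL·h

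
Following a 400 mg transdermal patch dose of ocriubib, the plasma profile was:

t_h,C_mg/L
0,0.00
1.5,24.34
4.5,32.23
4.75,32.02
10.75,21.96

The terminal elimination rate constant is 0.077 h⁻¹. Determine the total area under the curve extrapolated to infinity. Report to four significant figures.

AUC = 558.3 mg/L·h

Trapezoidal AUC_0→10.75:
  [0→1.5]: (0.00+24.34)/2 × 1.5 = 18.255
  [1.5→4.5]: (24.34+32.23)/2 × 3 = 84.855
  [4.5→4.75]: (32.23+32.02)/2 × 0.25 = 8.03125
  [4.75→10.75]: (32.02+21.96)/2 × 6 = 161.94
  Sum = 273.08125 mg/L·h
Extrapolated tail: C_last / k_e = 21.96 / 0.077 = 285.195
AUC_0→∞ = 273.08125 + 285.195 = 558.27625 mg/L·h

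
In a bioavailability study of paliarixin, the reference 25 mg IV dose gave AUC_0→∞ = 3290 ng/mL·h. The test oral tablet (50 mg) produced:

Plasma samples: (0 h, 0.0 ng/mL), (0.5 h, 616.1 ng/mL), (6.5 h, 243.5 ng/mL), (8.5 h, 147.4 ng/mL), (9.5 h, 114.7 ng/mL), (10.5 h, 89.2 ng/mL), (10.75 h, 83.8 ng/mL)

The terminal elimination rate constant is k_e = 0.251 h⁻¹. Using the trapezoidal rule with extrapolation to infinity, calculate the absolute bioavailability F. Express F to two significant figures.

Trapezoidal AUC_0→10.75 (oral tablet):
  [0→0.5]: (0.0+616.1)/2 × 0.5 = 154.025
  [0.5→6.5]: (616.1+243.5)/2 × 6 = 2578.8
  [6.5→8.5]: (243.5+147.4)/2 × 2 = 390.9
  [8.5→9.5]: (147.4+114.7)/2 × 1 = 131.05
  [9.5→10.5]: (114.7+89.2)/2 × 1 = 101.95
  [10.5→10.75]: (89.2+83.8)/2 × 0.25 = 21.625
  Sum = 3378.35 ng/mL·h
Tail: C_last/k_e = 83.8/0.251 = 333.865
AUC_0→∞ (oral tablet) = 3378.35 + 333.865 = 3712.215 ng/mL·h
F = (AUC_ev/D_ev)/(AUC_iv/D_iv) = (3712.215/50)/(3290/25) = 74.2443/131.6 = 0.5642

F = 0.56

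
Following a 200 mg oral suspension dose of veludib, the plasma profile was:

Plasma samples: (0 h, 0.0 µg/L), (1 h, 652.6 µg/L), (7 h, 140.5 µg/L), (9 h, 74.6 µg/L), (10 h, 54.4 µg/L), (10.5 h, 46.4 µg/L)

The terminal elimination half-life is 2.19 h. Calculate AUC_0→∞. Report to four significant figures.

AUC = 3157 µg/L·h

Trapezoidal AUC_0→10.5:
  [0→1]: (0.0+652.6)/2 × 1 = 326.3
  [1→7]: (652.6+140.5)/2 × 6 = 2379.3
  [7→9]: (140.5+74.6)/2 × 2 = 215.1
  [9→10]: (74.6+54.4)/2 × 1 = 64.5
  [10→10.5]: (54.4+46.4)/2 × 0.5 = 25.2
  Sum = 3010.4 µg/L·h
k_e = ln2 / t½ = 0.693147 / 2.19 = 0.3165 h^-1
Extrapolated tail: C_last / k_e = 46.4 / 0.3165 = 146.603
AUC_0→∞ = 3010.4 + 146.603 = 3157.003 µg/L·h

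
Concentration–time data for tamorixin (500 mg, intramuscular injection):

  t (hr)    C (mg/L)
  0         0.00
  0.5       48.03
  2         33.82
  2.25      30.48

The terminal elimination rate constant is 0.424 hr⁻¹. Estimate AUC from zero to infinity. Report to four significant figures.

AUC = 153.3 mg/L·hr

Trapezoidal AUC_0→2.25:
  [0→0.5]: (0.00+48.03)/2 × 0.5 = 12.0075
  [0.5→2]: (48.03+33.82)/2 × 1.5 = 61.3875
  [2→2.25]: (33.82+30.48)/2 × 0.25 = 8.0375
  Sum = 81.4325 mg/L·hr
Extrapolated tail: C_last / k_e = 30.48 / 0.424 = 71.887
AUC_0→∞ = 81.4325 + 71.887 = 153.3195 mg/L·hr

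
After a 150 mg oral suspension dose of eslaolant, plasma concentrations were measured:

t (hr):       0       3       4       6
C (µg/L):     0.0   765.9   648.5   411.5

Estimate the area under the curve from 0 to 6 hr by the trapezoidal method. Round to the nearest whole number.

AUC = 2916 µg/L·hr

Trapezoidal AUC_0→6:
  [0→3]: (0.0+765.9)/2 × 3 = 1148.85
  [3→4]: (765.9+648.5)/2 × 1 = 707.2
  [4→6]: (648.5+411.5)/2 × 2 = 1060.0
  Sum = 2916.05 µg/L·hr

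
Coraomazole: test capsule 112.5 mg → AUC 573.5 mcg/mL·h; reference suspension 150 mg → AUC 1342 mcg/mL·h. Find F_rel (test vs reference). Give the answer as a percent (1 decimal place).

F_rel = (AUC_test/D_test) / (AUC_ref/D_ref)
      = (573.5/112.5) / (1342/150)
      = 5.09778 / 8.94667 = 0.5698 = 56.98%

F_rel = 57.0%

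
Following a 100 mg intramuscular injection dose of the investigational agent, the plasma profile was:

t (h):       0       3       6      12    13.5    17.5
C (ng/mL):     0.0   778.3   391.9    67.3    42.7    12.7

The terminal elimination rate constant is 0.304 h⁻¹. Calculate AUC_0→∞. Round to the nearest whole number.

Trapezoidal AUC_0→17.5:
  [0→3]: (0.0+778.3)/2 × 3 = 1167.45
  [3→6]: (778.3+391.9)/2 × 3 = 1755.3
  [6→12]: (391.9+67.3)/2 × 6 = 1377.6
  [12→13.5]: (67.3+42.7)/2 × 1.5 = 82.5
  [13.5→17.5]: (42.7+12.7)/2 × 4 = 110.8
  Sum = 4493.65 ng/mL·h
Extrapolated tail: C_last / k_e = 12.7 / 0.304 = 41.776
AUC_0→∞ = 4493.65 + 41.776 = 4535.426 ng/mL·h

AUC = 4535 ng/mL·h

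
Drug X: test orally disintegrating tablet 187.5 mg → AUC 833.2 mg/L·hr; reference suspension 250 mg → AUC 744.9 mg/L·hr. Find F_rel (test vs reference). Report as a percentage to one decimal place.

F_rel = 149.1%

F_rel = (AUC_test/D_test) / (AUC_ref/D_ref)
      = (833.2/187.5) / (744.9/250)
      = 4.44373 / 2.9796 = 1.4914 = 149.14%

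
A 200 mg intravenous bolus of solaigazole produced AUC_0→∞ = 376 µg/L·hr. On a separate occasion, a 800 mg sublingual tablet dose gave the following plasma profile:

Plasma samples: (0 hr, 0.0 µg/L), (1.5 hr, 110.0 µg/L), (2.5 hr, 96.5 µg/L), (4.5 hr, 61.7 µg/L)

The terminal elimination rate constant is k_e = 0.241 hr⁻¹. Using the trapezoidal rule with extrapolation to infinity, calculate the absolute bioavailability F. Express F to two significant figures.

F = 0.40

Trapezoidal AUC_0→4.5 (sublingual tablet):
  [0→1.5]: (0.0+110.0)/2 × 1.5 = 82.5
  [1.5→2.5]: (110.0+96.5)/2 × 1 = 103.25
  [2.5→4.5]: (96.5+61.7)/2 × 2 = 158.2
  Sum = 343.95 µg/L·hr
Tail: C_last/k_e = 61.7/0.241 = 256.017
AUC_0→∞ (sublingual tablet) = 343.95 + 256.017 = 599.967 µg/L·hr
F = (AUC_ev/D_ev)/(AUC_iv/D_iv) = (599.967/800)/(376/200) = 0.74995875/1.88 = 0.3989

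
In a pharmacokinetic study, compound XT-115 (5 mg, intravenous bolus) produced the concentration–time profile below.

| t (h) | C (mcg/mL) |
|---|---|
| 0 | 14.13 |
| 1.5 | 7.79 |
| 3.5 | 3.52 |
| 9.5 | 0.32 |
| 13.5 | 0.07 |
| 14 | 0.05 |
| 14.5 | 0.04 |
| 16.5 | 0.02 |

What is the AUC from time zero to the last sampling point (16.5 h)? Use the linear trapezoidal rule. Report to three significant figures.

Trapezoidal AUC_0→16.5:
  [0→1.5]: (14.13+7.79)/2 × 1.5 = 16.44
  [1.5→3.5]: (7.79+3.52)/2 × 2 = 11.31
  [3.5→9.5]: (3.52+0.32)/2 × 6 = 11.52
  [9.5→13.5]: (0.32+0.07)/2 × 4 = 0.78
  [13.5→14]: (0.07+0.05)/2 × 0.5 = 0.03
  [14→14.5]: (0.05+0.04)/2 × 0.5 = 0.0225
  [14.5→16.5]: (0.04+0.02)/2 × 2 = 0.06
  Sum = 40.1625 mcg/mL·h

AUC = 40.2 mcg/mL·h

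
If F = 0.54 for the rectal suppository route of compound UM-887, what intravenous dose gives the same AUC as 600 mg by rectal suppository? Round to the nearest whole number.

D_iv = 324 mg

Systemic exposure from an extravascular dose = F × D_ev, so the equivalent IV dose is F × D_ev.
D_iv = F × D_ev = 0.54 × 600 = 324 mg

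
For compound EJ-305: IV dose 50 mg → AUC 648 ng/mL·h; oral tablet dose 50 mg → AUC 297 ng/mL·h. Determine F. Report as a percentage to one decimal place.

F = 45.8%

F = (AUC_ev / D_ev) / (AUC_iv / D_iv)
  = (297/50) / (648/50)
  = 5.94 / 12.96 = 0.4583
  = 45.83%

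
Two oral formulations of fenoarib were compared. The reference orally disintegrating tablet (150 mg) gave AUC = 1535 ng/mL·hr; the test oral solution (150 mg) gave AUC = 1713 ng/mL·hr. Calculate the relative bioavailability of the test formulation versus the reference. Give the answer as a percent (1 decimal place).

F_rel = 111.6%

F_rel = (AUC_test/D_test) / (AUC_ref/D_ref)
      = (1713/150) / (1535/150)
      = 11.42 / 10.2333 = 1.1160 = 111.60%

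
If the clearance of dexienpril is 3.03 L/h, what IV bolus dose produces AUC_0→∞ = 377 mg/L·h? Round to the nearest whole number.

Dose = 1142 mg

Dose_iv = CL × AUC_0→∞
     = 3.03 × 377 = 1142.31 mg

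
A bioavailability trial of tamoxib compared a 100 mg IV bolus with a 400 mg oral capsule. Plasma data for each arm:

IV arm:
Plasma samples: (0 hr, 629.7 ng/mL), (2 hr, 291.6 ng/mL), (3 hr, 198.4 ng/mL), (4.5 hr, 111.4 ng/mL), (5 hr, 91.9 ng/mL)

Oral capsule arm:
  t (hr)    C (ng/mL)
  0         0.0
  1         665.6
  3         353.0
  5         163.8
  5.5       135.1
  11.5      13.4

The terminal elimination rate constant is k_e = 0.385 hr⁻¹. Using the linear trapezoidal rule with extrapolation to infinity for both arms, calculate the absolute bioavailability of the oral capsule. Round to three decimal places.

Trapezoidal AUC_0→5 (IV):
  [0→2]: (629.7+291.6)/2 × 2 = 921.3
  [2→3]: (291.6+198.4)/2 × 1 = 245.0
  [3→4.5]: (198.4+111.4)/2 × 1.5 = 232.35
  [4.5→5]: (111.4+91.9)/2 × 0.5 = 50.825
  Sum = 1449.475 ng/mL·hr
IV tail: 91.9/0.385 = 238.701; AUC_iv,0→∞ = 1449.475 + 238.701 = 1688.176 ng/mL·hr
Trapezoidal AUC_0→11.5 (oral capsule):
  [0→1]: (0.0+665.6)/2 × 1 = 332.8
  [1→3]: (665.6+353.0)/2 × 2 = 1018.6
  [3→5]: (353.0+163.8)/2 × 2 = 516.8
  [5→5.5]: (163.8+135.1)/2 × 0.5 = 74.725
  [5.5→11.5]: (135.1+13.4)/2 × 6 = 445.5
  Sum = 2388.425 ng/mL·hr
oral capsule tail: 13.4/0.385 = 34.805; AUC_ev,0→∞ = 2388.425 + 34.805 = 2423.23 ng/mL·hr
F = (AUC_ev/D_ev)/(AUC_iv/D_iv) = (2423.23/400)/(1688.176/100) = 6.058075/16.88176 = 0.3589

F = 0.359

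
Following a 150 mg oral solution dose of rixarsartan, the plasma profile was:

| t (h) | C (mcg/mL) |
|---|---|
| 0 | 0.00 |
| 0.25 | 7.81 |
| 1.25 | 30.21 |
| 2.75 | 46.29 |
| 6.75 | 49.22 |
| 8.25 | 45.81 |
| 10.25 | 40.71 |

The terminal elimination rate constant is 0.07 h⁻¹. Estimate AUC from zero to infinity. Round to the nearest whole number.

Trapezoidal AUC_0→10.25:
  [0→0.25]: (0.00+7.81)/2 × 0.25 = 0.97625
  [0.25→1.25]: (7.81+30.21)/2 × 1 = 19.01
  [1.25→2.75]: (30.21+46.29)/2 × 1.5 = 57.375
  [2.75→6.75]: (46.29+49.22)/2 × 4 = 191.02
  [6.75→8.25]: (49.22+45.81)/2 × 1.5 = 71.2725
  [8.25→10.25]: (45.81+40.71)/2 × 2 = 86.52
  Sum = 426.17375 mcg/mL·h
Extrapolated tail: C_last / k_e = 40.71 / 0.07 = 581.571
AUC_0→∞ = 426.17375 + 581.571 = 1007.74475 mcg/mL·h

AUC = 1008 mcg/mL·h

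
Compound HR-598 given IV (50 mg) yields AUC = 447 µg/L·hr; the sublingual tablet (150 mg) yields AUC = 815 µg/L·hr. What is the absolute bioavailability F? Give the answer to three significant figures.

F = (AUC_ev / D_ev) / (AUC_iv / D_iv)
  = (815/150) / (447/50)
  = 5.43333 / 8.94 = 0.6078

F = 0.608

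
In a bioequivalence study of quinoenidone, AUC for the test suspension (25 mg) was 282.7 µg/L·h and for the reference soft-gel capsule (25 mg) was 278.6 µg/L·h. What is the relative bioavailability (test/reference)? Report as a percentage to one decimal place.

F_rel = (AUC_test/D_test) / (AUC_ref/D_ref)
      = (282.7/25) / (278.6/25)
      = 11.308 / 11.144 = 1.0147 = 101.47%

F_rel = 101.5%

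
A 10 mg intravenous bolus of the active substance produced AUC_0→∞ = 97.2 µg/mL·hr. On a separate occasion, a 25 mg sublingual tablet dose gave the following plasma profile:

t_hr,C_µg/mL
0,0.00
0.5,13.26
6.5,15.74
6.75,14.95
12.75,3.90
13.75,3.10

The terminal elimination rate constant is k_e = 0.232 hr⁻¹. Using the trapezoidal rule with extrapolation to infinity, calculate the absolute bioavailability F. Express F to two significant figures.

Trapezoidal AUC_0→13.75 (sublingual tablet):
  [0→0.5]: (0.00+13.26)/2 × 0.5 = 3.315
  [0.5→6.5]: (13.26+15.74)/2 × 6 = 87.0
  [6.5→6.75]: (15.74+14.95)/2 × 0.25 = 3.83625
  [6.75→12.75]: (14.95+3.90)/2 × 6 = 56.55
  [12.75→13.75]: (3.90+3.10)/2 × 1 = 3.5
  Sum = 154.20125 µg/mL·hr
Tail: C_last/k_e = 3.10/0.232 = 13.362
AUC_0→∞ (sublingual tablet) = 154.20125 + 13.362 = 167.56325 µg/mL·hr
F = (AUC_ev/D_ev)/(AUC_iv/D_iv) = (167.56325/25)/(97.2/10) = 6.70253/9.72 = 0.6896

F = 0.69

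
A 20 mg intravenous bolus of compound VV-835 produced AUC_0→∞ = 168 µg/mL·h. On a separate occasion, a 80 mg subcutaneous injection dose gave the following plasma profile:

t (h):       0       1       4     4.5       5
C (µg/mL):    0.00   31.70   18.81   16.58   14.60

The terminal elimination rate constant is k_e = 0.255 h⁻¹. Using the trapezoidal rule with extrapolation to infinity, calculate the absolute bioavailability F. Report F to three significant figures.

F = 0.246

Trapezoidal AUC_0→5 (subcutaneous injection):
  [0→1]: (0.00+31.70)/2 × 1 = 15.85
  [1→4]: (31.70+18.81)/2 × 3 = 75.765
  [4→4.5]: (18.81+16.58)/2 × 0.5 = 8.8475
  [4.5→5]: (16.58+14.60)/2 × 0.5 = 7.795
  Sum = 108.2575 µg/mL·h
Tail: C_last/k_e = 14.60/0.255 = 57.255
AUC_0→∞ (subcutaneous injection) = 108.2575 + 57.255 = 165.5125 µg/mL·h
F = (AUC_ev/D_ev)/(AUC_iv/D_iv) = (165.5125/80)/(168/20) = 2.06891/8.4 = 0.2463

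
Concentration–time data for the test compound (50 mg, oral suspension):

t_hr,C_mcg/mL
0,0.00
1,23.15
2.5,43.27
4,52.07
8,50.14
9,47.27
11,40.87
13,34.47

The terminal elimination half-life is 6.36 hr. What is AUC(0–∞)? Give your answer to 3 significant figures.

AUC = 866 mcg/mL·hr

Trapezoidal AUC_0→13:
  [0→1]: (0.00+23.15)/2 × 1 = 11.575
  [1→2.5]: (23.15+43.27)/2 × 1.5 = 49.815
  [2.5→4]: (43.27+52.07)/2 × 1.5 = 71.505
  [4→8]: (52.07+50.14)/2 × 4 = 204.42
  [8→9]: (50.14+47.27)/2 × 1 = 48.705
  [9→11]: (47.27+40.87)/2 × 2 = 88.14
  [11→13]: (40.87+34.47)/2 × 2 = 75.34
  Sum = 549.5 mcg/mL·hr
k_e = ln2 / t½ = 0.693147 / 6.36 = 0.1090 hr^-1
Extrapolated tail: C_last / k_e = 34.47 / 0.109 = 316.239
AUC_0→∞ = 549.5 + 316.239 = 865.739 mcg/mL·hr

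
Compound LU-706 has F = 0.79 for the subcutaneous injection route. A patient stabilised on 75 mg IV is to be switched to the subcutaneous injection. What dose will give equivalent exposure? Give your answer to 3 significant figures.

For equal systemic exposure: F × D_ev = D_iv
D_ev = D_iv / F = 75 / 0.79 = 94.9367 mg

D_subcutaneous = 94.9 mg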